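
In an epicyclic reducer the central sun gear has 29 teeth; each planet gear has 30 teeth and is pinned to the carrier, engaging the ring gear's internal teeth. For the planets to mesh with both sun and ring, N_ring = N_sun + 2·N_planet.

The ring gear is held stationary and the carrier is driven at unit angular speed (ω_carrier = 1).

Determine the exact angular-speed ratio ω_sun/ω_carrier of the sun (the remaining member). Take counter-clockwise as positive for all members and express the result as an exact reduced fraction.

N_ring = 29 + 2·30 = 89
29(ω_s−ω_c) = −89(ω_r−ω_c),  ω_r=0, ω_c=1
ω_s = 1 − (89/29)(0−1) = 118/29
ω_s/ω_c = 118/29

118/29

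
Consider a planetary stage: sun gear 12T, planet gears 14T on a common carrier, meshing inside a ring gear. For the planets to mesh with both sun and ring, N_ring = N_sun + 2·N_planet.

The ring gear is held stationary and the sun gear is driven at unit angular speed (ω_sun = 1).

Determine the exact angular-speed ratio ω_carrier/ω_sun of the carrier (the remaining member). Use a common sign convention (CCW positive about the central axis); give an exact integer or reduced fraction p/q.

3/13

N_ring = 12 + 2·14 = 40
12(ω_s−ω_c) = −40(ω_r−ω_c),  ω_r=0, ω_s=1
12(1−ω_c) = −40(0−ω_c)  ⇒  52ω_c = 12  ⇒  ω_c = 3/13
ω_c/ω_s = 3/13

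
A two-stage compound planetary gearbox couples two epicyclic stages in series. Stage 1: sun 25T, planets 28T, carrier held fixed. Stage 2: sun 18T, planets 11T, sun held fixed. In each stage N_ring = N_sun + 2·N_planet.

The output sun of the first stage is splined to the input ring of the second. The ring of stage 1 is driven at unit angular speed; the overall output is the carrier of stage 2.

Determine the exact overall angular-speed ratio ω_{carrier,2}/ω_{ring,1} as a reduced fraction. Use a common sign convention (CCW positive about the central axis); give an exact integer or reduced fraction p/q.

Stage 1: N_ring = 25 + 2·28 = 81
Stage 1: 25(ω_s−ω_c) = −81(ω_r−ω_c),  ω_c=0, ω_r=1
Stage 1: ω_s = 0 − (81/25)(1−0) = -81/25
  ⇒ ω_s¹/ω_r¹ = -81/25
Stage 2: N_ring = 18 + 2·11 = 40
Stage 2: 18(ω_s−ω_c) = −40(ω_r−ω_c),  ω_s=0, ω_r=1
Stage 2: 18(0−ω_c) = −40(1−ω_c)  ⇒  58ω_c = 40  ⇒  ω_c = 20/29
  ⇒ ω_c²/ω_r² = 20/29
Coupling ω_r² = ω_s¹ ⇒ overall = -81/25 × 20/29 = -324/145

-324/145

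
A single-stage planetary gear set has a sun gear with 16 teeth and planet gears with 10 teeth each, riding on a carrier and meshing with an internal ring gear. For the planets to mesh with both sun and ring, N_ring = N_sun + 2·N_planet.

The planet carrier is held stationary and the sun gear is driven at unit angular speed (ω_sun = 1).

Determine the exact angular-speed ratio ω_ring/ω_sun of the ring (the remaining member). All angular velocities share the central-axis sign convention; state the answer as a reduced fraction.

-4/9

N_ring = 16 + 2·10 = 36
16(ω_s−ω_c) = −36(ω_r−ω_c),  ω_c=0, ω_s=1
ω_r = 0 − (16/36)(1−0) = -4/9
ω_r/ω_s = -4/9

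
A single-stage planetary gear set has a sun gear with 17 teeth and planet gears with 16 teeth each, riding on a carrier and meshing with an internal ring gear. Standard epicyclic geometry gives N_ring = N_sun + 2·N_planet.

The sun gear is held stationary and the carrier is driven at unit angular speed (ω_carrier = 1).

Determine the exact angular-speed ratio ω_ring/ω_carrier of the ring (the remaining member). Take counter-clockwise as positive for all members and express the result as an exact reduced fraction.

66/49

N_ring = 17 + 2·16 = 49
17(ω_s−ω_c) = −49(ω_r−ω_c),  ω_s=0, ω_c=1
ω_r = 1 − (17/49)(0−1) = 66/49
ω_r/ω_c = 66/49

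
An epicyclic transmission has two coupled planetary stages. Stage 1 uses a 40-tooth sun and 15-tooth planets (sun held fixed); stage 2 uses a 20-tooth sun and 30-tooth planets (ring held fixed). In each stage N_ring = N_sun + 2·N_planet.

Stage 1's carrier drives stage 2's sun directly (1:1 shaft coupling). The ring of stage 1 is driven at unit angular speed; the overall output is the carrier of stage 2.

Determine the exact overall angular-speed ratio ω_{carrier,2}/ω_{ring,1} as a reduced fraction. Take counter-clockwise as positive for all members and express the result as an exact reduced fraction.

7/55

Stage 1: N_ring = 40 + 2·15 = 70
Stage 1: 40(ω_s−ω_c) = −70(ω_r−ω_c),  ω_s=0, ω_r=1
Stage 1: 40(0−ω_c) = −70(1−ω_c)  ⇒  110ω_c = 70  ⇒  ω_c = 7/11
  ⇒ ω_c¹/ω_r¹ = 7/11
Stage 2: N_ring = 20 + 2·30 = 80
Stage 2: 20(ω_s−ω_c) = −80(ω_r−ω_c),  ω_r=0, ω_s=1
Stage 2: 20(1−ω_c) = −80(0−ω_c)  ⇒  100ω_c = 20  ⇒  ω_c = 1/5
  ⇒ ω_c²/ω_s² = 1/5
Coupling ω_s² = ω_c¹ ⇒ overall = 7/11 × 1/5 = 7/55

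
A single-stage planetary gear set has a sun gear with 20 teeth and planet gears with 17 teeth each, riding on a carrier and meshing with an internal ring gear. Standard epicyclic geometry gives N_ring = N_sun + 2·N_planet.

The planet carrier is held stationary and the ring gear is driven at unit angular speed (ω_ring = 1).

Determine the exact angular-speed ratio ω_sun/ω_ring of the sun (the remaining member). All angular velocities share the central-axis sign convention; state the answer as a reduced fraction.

-27/10

N_ring = 20 + 2·17 = 54
20(ω_s−ω_c) = −54(ω_r−ω_c),  ω_c=0, ω_r=1
ω_s = 0 − (54/20)(1−0) = -27/10
ω_s/ω_r = -27/10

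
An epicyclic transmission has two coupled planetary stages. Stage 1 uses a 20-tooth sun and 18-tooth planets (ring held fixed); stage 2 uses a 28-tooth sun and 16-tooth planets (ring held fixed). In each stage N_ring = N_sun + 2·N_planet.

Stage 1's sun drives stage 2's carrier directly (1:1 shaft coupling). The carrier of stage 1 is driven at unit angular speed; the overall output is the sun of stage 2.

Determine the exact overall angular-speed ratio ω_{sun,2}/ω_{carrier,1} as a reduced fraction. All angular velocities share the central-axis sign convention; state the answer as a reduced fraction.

418/35

Stage 1: N_ring = 20 + 2·18 = 56
Stage 1: 20(ω_s−ω_c) = −56(ω_r−ω_c),  ω_r=0, ω_c=1
Stage 1: ω_s = 1 − (56/20)(0−1) = 19/5
  ⇒ ω_s¹/ω_c¹ = 19/5
Stage 2: N_ring = 28 + 2·16 = 60
Stage 2: 28(ω_s−ω_c) = −60(ω_r−ω_c),  ω_r=0, ω_c=1
Stage 2: ω_s = 1 − (60/28)(0−1) = 22/7
  ⇒ ω_s²/ω_c² = 22/7
Coupling ω_c² = ω_s¹ ⇒ overall = 19/5 × 22/7 = 418/35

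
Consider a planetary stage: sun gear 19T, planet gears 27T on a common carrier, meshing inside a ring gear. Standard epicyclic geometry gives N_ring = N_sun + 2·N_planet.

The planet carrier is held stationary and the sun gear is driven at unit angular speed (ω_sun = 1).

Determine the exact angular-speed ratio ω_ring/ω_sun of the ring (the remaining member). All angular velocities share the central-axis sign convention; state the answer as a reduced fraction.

-19/73

N_ring = 19 + 2·27 = 73
19(ω_s−ω_c) = −73(ω_r−ω_c),  ω_c=0, ω_s=1
ω_r = 0 − (19/73)(1−0) = -19/73
ω_r/ω_s = -19/73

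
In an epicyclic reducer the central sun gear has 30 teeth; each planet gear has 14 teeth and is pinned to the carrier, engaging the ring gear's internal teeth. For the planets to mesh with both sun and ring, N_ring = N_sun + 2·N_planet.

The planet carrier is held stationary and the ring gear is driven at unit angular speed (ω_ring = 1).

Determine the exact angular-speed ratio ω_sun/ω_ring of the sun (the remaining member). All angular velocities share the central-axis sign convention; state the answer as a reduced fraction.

N_ring = 30 + 2·14 = 58
30(ω_s−ω_c) = −58(ω_r−ω_c),  ω_c=0, ω_r=1
ω_s = 0 − (58/30)(1−0) = -29/15
ω_s/ω_r = -29/15

-29/15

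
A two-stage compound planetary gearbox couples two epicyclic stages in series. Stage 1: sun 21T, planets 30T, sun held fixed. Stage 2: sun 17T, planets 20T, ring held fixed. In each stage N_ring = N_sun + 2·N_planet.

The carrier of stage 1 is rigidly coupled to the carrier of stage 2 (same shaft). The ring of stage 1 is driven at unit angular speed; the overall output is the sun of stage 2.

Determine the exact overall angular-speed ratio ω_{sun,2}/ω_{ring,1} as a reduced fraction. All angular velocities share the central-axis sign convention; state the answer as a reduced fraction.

999/289

Stage 1: N_ring = 21 + 2·30 = 81
Stage 1: 21(ω_s−ω_c) = −81(ω_r−ω_c),  ω_s=0, ω_r=1
Stage 1: 21(0−ω_c) = −81(1−ω_c)  ⇒  102ω_c = 81  ⇒  ω_c = 27/34
  ⇒ ω_c¹/ω_r¹ = 27/34
Stage 2: N_ring = 17 + 2·20 = 57
Stage 2: 17(ω_s−ω_c) = −57(ω_r−ω_c),  ω_r=0, ω_c=1
Stage 2: ω_s = 1 − (57/17)(0−1) = 74/17
  ⇒ ω_s²/ω_c² = 74/17
Coupling ω_c² = ω_c¹ ⇒ overall = 27/34 × 74/17 = 999/289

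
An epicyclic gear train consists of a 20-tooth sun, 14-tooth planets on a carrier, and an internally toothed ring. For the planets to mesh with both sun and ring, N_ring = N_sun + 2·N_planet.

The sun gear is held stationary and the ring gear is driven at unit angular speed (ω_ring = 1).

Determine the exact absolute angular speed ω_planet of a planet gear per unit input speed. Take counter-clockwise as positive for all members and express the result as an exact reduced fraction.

N_ring = 20 + 2·14 = 48
20(ω_s−ω_c) = −48(ω_r−ω_c),  ω_s=0, ω_r=1
20(0−ω_c) = −48(1−ω_c)  ⇒  68ω_c = 48  ⇒  ω_c = 12/17
sun–planet: 20·(0−12/17) = −14·(ω_p−ω_c)  ⇒  ω_p−ω_c = −(20/14)·(-12/17) = 120/119
ω_p = 12/17 + 120/119 = 12/7

12/7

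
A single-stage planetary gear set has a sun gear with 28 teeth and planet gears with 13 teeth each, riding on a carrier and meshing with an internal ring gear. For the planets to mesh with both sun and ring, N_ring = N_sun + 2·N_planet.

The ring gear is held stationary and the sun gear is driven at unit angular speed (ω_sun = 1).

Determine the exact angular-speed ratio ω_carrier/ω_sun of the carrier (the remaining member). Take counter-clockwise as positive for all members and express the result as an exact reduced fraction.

N_ring = 28 + 2·13 = 54
28(ω_s−ω_c) = −54(ω_r−ω_c),  ω_r=0, ω_s=1
28(1−ω_c) = −54(0−ω_c)  ⇒  82ω_c = 28  ⇒  ω_c = 14/41
ω_c/ω_s = 14/41

14/41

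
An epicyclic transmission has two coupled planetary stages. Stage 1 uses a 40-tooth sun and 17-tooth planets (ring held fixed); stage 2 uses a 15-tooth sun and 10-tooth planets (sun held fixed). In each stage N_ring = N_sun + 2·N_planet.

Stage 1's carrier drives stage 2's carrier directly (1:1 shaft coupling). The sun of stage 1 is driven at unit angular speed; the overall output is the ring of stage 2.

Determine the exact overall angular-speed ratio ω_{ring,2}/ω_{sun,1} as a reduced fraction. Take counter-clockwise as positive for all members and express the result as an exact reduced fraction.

Stage 1: N_ring = 40 + 2·17 = 74
Stage 1: 40(ω_s−ω_c) = −74(ω_r−ω_c),  ω_r=0, ω_s=1
Stage 1: 40(1−ω_c) = −74(0−ω_c)  ⇒  114ω_c = 40  ⇒  ω_c = 20/57
  ⇒ ω_c¹/ω_s¹ = 20/57
Stage 2: N_ring = 15 + 2·10 = 35
Stage 2: 15(ω_s−ω_c) = −35(ω_r−ω_c),  ω_s=0, ω_c=1
Stage 2: ω_r = 1 − (15/35)(0−1) = 10/7
  ⇒ ω_r²/ω_c² = 10/7
Coupling ω_c² = ω_c¹ ⇒ overall = 20/57 × 10/7 = 200/399

200/399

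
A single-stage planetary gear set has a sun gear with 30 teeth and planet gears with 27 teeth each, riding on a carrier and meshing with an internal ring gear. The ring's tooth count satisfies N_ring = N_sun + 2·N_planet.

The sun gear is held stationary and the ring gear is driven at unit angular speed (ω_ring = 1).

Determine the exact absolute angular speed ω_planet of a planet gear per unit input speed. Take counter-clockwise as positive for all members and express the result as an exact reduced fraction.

14/9

N_ring = 30 + 2·27 = 84
30(ω_s−ω_c) = −84(ω_r−ω_c),  ω_s=0, ω_r=1
30(0−ω_c) = −84(1−ω_c)  ⇒  114ω_c = 84  ⇒  ω_c = 14/19
sun–planet: 30·(0−14/19) = −27·(ω_p−ω_c)  ⇒  ω_p−ω_c = −(30/27)·(-14/19) = 140/171
ω_p = 14/19 + 140/171 = 14/9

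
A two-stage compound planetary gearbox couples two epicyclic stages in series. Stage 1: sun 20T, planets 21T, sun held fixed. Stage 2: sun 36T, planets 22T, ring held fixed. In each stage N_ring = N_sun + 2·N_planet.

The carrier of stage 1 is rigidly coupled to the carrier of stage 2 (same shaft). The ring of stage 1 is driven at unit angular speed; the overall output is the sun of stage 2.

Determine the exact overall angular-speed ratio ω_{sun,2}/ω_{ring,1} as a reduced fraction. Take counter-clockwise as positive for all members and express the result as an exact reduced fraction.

899/369

Stage 1: N_ring = 20 + 2·21 = 62
Stage 1: 20(ω_s−ω_c) = −62(ω_r−ω_c),  ω_s=0, ω_r=1
Stage 1: 20(0−ω_c) = −62(1−ω_c)  ⇒  82ω_c = 62  ⇒  ω_c = 31/41
  ⇒ ω_c¹/ω_r¹ = 31/41
Stage 2: N_ring = 36 + 2·22 = 80
Stage 2: 36(ω_s−ω_c) = −80(ω_r−ω_c),  ω_r=0, ω_c=1
Stage 2: ω_s = 1 − (80/36)(0−1) = 29/9
  ⇒ ω_s²/ω_c² = 29/9
Coupling ω_c² = ω_c¹ ⇒ overall = 31/41 × 29/9 = 899/369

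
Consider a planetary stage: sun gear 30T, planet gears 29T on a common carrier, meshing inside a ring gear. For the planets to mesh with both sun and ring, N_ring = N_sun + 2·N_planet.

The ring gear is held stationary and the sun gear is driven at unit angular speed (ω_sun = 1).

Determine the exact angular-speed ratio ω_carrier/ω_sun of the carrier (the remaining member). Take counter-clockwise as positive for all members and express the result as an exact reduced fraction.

15/59

N_ring = 30 + 2·29 = 88
30(ω_s−ω_c) = −88(ω_r−ω_c),  ω_r=0, ω_s=1
30(1−ω_c) = −88(0−ω_c)  ⇒  118ω_c = 30  ⇒  ω_c = 15/59
ω_c/ω_s = 15/59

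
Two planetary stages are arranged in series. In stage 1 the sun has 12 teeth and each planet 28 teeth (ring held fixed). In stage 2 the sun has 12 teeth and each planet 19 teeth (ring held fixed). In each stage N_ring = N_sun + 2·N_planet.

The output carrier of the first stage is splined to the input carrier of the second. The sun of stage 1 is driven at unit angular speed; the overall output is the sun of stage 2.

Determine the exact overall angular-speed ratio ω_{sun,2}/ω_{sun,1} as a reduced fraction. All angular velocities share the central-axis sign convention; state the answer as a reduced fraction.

Stage 1: N_ring = 12 + 2·28 = 68
Stage 1: 12(ω_s−ω_c) = −68(ω_r−ω_c),  ω_r=0, ω_s=1
Stage 1: 12(1−ω_c) = −68(0−ω_c)  ⇒  80ω_c = 12  ⇒  ω_c = 3/20
  ⇒ ω_c¹/ω_s¹ = 3/20
Stage 2: N_ring = 12 + 2·19 = 50
Stage 2: 12(ω_s−ω_c) = −50(ω_r−ω_c),  ω_r=0, ω_c=1
Stage 2: ω_s = 1 − (50/12)(0−1) = 31/6
  ⇒ ω_s²/ω_c² = 31/6
Coupling ω_c² = ω_c¹ ⇒ overall = 3/20 × 31/6 = 31/40

31/40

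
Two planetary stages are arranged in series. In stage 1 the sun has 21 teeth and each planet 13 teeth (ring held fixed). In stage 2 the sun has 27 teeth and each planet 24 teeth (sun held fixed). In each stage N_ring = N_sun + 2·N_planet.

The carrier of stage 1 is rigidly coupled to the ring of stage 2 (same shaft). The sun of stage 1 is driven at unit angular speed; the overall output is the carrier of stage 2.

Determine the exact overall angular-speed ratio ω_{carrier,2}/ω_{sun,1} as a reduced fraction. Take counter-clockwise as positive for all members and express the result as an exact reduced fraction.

525/2312

Stage 1: N_ring = 21 + 2·13 = 47
Stage 1: 21(ω_s−ω_c) = −47(ω_r−ω_c),  ω_r=0, ω_s=1
Stage 1: 21(1−ω_c) = −47(0−ω_c)  ⇒  68ω_c = 21  ⇒  ω_c = 21/68
  ⇒ ω_c¹/ω_s¹ = 21/68
Stage 2: N_ring = 27 + 2·24 = 75
Stage 2: 27(ω_s−ω_c) = −75(ω_r−ω_c),  ω_s=0, ω_r=1
Stage 2: 27(0−ω_c) = −75(1−ω_c)  ⇒  102ω_c = 75  ⇒  ω_c = 25/34
  ⇒ ω_c²/ω_r² = 25/34
Coupling ω_r² = ω_c¹ ⇒ overall = 21/68 × 25/34 = 525/2312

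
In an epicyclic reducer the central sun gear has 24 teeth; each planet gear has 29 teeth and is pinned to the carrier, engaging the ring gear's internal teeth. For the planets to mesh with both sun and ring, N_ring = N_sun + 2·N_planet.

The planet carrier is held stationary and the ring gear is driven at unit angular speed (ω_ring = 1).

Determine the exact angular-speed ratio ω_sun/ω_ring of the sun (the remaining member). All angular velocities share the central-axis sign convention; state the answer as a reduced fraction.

N_ring = 24 + 2·29 = 82
24(ω_s−ω_c) = −82(ω_r−ω_c),  ω_c=0, ω_r=1
ω_s = 0 − (82/24)(1−0) = -41/12
ω_s/ω_r = -41/12

-41/12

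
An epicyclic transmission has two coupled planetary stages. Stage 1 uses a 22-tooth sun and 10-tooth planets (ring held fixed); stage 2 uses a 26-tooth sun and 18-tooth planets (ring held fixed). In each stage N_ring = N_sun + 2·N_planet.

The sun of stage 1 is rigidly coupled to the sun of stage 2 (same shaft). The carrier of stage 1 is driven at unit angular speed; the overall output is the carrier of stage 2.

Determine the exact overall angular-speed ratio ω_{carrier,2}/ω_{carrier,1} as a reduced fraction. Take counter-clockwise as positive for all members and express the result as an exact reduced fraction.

Stage 1: N_ring = 22 + 2·10 = 42
Stage 1: 22(ω_s−ω_c) = −42(ω_r−ω_c),  ω_r=0, ω_c=1
Stage 1: ω_s = 1 − (42/22)(0−1) = 32/11
  ⇒ ω_s¹/ω_c¹ = 32/11
Stage 2: N_ring = 26 + 2·18 = 62
Stage 2: 26(ω_s−ω_c) = −62(ω_r−ω_c),  ω_r=0, ω_s=1
Stage 2: 26(1−ω_c) = −62(0−ω_c)  ⇒  88ω_c = 26  ⇒  ω_c = 13/44
  ⇒ ω_c²/ω_s² = 13/44
Coupling ω_s² = ω_s¹ ⇒ overall = 32/11 × 13/44 = 104/121

104/121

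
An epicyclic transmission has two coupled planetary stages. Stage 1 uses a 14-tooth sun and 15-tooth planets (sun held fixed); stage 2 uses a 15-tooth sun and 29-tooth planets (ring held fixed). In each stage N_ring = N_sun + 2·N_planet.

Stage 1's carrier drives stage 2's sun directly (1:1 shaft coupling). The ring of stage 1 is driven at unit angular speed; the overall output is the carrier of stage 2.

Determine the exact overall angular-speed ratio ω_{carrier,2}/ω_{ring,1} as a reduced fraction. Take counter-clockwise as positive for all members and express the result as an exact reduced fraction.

Stage 1: N_ring = 14 + 2·15 = 44
Stage 1: 14(ω_s−ω_c) = −44(ω_r−ω_c),  ω_s=0, ω_r=1
Stage 1: 14(0−ω_c) = −44(1−ω_c)  ⇒  58ω_c = 44  ⇒  ω_c = 22/29
  ⇒ ω_c¹/ω_r¹ = 22/29
Stage 2: N_ring = 15 + 2·29 = 73
Stage 2: 15(ω_s−ω_c) = −73(ω_r−ω_c),  ω_r=0, ω_s=1
Stage 2: 15(1−ω_c) = −73(0−ω_c)  ⇒  88ω_c = 15  ⇒  ω_c = 15/88
  ⇒ ω_c²/ω_s² = 15/88
Coupling ω_s² = ω_c¹ ⇒ overall = 22/29 × 15/88 = 15/116

15/116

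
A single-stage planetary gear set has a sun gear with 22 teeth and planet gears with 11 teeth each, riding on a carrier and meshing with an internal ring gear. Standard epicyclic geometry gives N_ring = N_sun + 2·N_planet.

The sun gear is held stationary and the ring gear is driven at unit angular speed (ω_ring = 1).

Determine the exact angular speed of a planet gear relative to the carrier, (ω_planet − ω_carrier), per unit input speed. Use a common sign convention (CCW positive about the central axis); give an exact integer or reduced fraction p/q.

N_ring = 22 + 2·11 = 44
22(ω_s−ω_c) = −44(ω_r−ω_c),  ω_s=0, ω_r=1
22(0−ω_c) = −44(1−ω_c)  ⇒  66ω_c = 44  ⇒  ω_c = 2/3
sun–planet: 22·(0−2/3) = −11·(ω_p−ω_c)  ⇒  ω_p−ω_c = −(22/11)·(-2/3) = 4/3

4/3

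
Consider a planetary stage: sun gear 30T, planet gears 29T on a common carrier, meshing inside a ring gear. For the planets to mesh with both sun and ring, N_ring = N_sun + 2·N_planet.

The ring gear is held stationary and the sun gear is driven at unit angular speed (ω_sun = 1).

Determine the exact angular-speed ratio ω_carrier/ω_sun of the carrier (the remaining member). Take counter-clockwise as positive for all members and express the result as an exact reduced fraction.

N_ring = 30 + 2·29 = 88
30(ω_s−ω_c) = −88(ω_r−ω_c),  ω_r=0, ω_s=1
30(1−ω_c) = −88(0−ω_c)  ⇒  118ω_c = 30  ⇒  ω_c = 15/59
ω_c/ω_s = 15/59

15/59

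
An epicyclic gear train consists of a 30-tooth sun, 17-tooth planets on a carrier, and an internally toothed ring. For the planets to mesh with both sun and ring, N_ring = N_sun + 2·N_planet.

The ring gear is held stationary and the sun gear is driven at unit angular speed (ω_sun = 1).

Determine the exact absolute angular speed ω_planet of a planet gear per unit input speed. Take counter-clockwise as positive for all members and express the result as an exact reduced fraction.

N_ring = 30 + 2·17 = 64
30(ω_s−ω_c) = −64(ω_r−ω_c),  ω_r=0, ω_s=1
30(1−ω_c) = −64(0−ω_c)  ⇒  94ω_c = 30  ⇒  ω_c = 15/47
sun–planet: 30·(1−15/47) = −17·(ω_p−ω_c)  ⇒  ω_p−ω_c = −(30/17)·(32/47) = -960/799
ω_p = 15/47 − 960/799 = -15/17

-15/17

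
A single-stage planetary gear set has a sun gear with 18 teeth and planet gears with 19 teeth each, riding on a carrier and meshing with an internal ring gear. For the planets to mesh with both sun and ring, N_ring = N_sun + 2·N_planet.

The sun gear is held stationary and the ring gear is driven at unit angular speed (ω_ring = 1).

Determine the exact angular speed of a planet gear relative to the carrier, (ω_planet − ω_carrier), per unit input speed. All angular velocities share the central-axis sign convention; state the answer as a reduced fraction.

504/703

N_ring = 18 + 2·19 = 56
18(ω_s−ω_c) = −56(ω_r−ω_c),  ω_s=0, ω_r=1
18(0−ω_c) = −56(1−ω_c)  ⇒  74ω_c = 56  ⇒  ω_c = 28/37
sun–planet: 18·(0−28/37) = −19·(ω_p−ω_c)  ⇒  ω_p−ω_c = −(18/19)·(-28/37) = 504/703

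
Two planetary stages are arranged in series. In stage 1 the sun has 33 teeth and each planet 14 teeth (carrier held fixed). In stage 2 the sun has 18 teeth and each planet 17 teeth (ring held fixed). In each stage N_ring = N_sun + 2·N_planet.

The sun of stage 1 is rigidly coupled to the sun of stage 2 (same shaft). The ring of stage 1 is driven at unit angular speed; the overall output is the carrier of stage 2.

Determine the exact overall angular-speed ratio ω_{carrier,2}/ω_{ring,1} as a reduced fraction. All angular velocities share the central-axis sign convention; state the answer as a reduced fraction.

-183/385

Stage 1: N_ring = 33 + 2·14 = 61
Stage 1: 33(ω_s−ω_c) = −61(ω_r−ω_c),  ω_c=0, ω_r=1
Stage 1: ω_s = 0 − (61/33)(1−0) = -61/33
  ⇒ ω_s¹/ω_r¹ = -61/33
Stage 2: N_ring = 18 + 2·17 = 52
Stage 2: 18(ω_s−ω_c) = −52(ω_r−ω_c),  ω_r=0, ω_s=1
Stage 2: 18(1−ω_c) = −52(0−ω_c)  ⇒  70ω_c = 18  ⇒  ω_c = 9/35
  ⇒ ω_c²/ω_s² = 9/35
Coupling ω_s² = ω_s¹ ⇒ overall = -61/33 × 9/35 = -183/385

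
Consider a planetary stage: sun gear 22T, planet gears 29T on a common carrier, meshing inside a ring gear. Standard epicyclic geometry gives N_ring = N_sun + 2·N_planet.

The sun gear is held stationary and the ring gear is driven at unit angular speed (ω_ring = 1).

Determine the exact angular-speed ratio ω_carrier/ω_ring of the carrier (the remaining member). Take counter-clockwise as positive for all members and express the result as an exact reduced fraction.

N_ring = 22 + 2·29 = 80
22(ω_s−ω_c) = −80(ω_r−ω_c),  ω_s=0, ω_r=1
22(0−ω_c) = −80(1−ω_c)  ⇒  102ω_c = 80  ⇒  ω_c = 40/51
ω_c/ω_r = 40/51

40/51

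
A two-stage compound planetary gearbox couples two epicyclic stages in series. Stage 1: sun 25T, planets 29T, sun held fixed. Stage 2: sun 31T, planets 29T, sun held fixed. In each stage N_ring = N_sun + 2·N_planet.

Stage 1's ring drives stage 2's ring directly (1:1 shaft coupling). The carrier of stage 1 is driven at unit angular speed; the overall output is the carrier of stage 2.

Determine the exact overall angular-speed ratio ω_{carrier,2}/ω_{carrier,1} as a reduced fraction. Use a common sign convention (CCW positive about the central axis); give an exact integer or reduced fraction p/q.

801/830

Stage 1: N_ring = 25 + 2·29 = 83
Stage 1: 25(ω_s−ω_c) = −83(ω_r−ω_c),  ω_s=0, ω_c=1
Stage 1: ω_r = 1 − (25/83)(0−1) = 108/83
  ⇒ ω_r¹/ω_c¹ = 108/83
Stage 2: N_ring = 31 + 2·29 = 89
Stage 2: 31(ω_s−ω_c) = −89(ω_r−ω_c),  ω_s=0, ω_r=1
Stage 2: 31(0−ω_c) = −89(1−ω_c)  ⇒  120ω_c = 89  ⇒  ω_c = 89/120
  ⇒ ω_c²/ω_r² = 89/120
Coupling ω_r² = ω_r¹ ⇒ overall = 108/83 × 89/120 = 801/830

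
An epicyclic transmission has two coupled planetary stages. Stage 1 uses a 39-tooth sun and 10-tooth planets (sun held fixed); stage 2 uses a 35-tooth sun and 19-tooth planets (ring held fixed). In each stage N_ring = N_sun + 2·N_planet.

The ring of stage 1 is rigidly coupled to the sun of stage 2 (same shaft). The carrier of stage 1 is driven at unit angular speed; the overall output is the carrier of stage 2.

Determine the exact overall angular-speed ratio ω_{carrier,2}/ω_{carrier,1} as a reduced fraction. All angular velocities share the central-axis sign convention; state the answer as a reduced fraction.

1715/3186

Stage 1: N_ring = 39 + 2·10 = 59
Stage 1: 39(ω_s−ω_c) = −59(ω_r−ω_c),  ω_s=0, ω_c=1
Stage 1: ω_r = 1 − (39/59)(0−1) = 98/59
  ⇒ ω_r¹/ω_c¹ = 98/59
Stage 2: N_ring = 35 + 2·19 = 73
Stage 2: 35(ω_s−ω_c) = −73(ω_r−ω_c),  ω_r=0, ω_s=1
Stage 2: 35(1−ω_c) = −73(0−ω_c)  ⇒  108ω_c = 35  ⇒  ω_c = 35/108
  ⇒ ω_c²/ω_s² = 35/108
Coupling ω_s² = ω_r¹ ⇒ overall = 98/59 × 35/108 = 1715/3186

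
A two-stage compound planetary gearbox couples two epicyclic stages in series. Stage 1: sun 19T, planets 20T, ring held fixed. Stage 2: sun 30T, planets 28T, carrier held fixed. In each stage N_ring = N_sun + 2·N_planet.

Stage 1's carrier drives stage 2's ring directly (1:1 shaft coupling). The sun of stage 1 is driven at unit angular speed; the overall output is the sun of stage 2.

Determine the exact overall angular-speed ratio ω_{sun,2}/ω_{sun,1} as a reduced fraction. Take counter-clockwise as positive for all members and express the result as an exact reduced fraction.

-817/1170

Stage 1: N_ring = 19 + 2·20 = 59
Stage 1: 19(ω_s−ω_c) = −59(ω_r−ω_c),  ω_r=0, ω_s=1
Stage 1: 19(1−ω_c) = −59(0−ω_c)  ⇒  78ω_c = 19  ⇒  ω_c = 19/78
  ⇒ ω_c¹/ω_s¹ = 19/78
Stage 2: N_ring = 30 + 2·28 = 86
Stage 2: 30(ω_s−ω_c) = −86(ω_r−ω_c),  ω_c=0, ω_r=1
Stage 2: ω_s = 0 − (86/30)(1−0) = -43/15
  ⇒ ω_s²/ω_r² = -43/15
Coupling ω_r² = ω_c¹ ⇒ overall = 19/78 × -43/15 = -817/1170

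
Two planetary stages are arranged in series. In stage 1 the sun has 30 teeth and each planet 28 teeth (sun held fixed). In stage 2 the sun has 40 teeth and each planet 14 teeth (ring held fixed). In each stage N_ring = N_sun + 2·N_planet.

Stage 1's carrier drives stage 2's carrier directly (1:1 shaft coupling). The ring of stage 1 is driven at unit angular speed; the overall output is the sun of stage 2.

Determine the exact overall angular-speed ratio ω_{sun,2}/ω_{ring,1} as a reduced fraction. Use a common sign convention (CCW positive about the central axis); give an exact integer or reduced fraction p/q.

Stage 1: N_ring = 30 + 2·28 = 86
Stage 1: 30(ω_s−ω_c) = −86(ω_r−ω_c),  ω_s=0, ω_r=1
Stage 1: 30(0−ω_c) = −86(1−ω_c)  ⇒  116ω_c = 86  ⇒  ω_c = 43/58
  ⇒ ω_c¹/ω_r¹ = 43/58
Stage 2: N_ring = 40 + 2·14 = 68
Stage 2: 40(ω_s−ω_c) = −68(ω_r−ω_c),  ω_r=0, ω_c=1
Stage 2: ω_s = 1 − (68/40)(0−1) = 27/10
  ⇒ ω_s²/ω_c² = 27/10
Coupling ω_c² = ω_c¹ ⇒ overall = 43/58 × 27/10 = 1161/580

1161/580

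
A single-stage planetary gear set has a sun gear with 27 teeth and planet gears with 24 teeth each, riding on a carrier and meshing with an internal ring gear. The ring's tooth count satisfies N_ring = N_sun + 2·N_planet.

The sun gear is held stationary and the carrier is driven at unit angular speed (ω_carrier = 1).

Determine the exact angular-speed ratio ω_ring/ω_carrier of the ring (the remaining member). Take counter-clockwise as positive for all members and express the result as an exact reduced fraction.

34/25

N_ring = 27 + 2·24 = 75
27(ω_s−ω_c) = −75(ω_r−ω_c),  ω_s=0, ω_c=1
ω_r = 1 − (27/75)(0−1) = 34/25
ω_r/ω_c = 34/25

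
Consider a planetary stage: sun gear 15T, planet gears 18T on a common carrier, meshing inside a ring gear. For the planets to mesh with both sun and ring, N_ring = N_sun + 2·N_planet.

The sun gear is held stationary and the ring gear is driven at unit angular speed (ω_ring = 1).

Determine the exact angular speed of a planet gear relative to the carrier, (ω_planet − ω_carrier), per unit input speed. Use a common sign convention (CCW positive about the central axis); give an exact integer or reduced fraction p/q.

N_ring = 15 + 2·18 = 51
15(ω_s−ω_c) = −51(ω_r−ω_c),  ω_s=0, ω_r=1
15(0−ω_c) = −51(1−ω_c)  ⇒  66ω_c = 51  ⇒  ω_c = 17/22
sun–planet: 15·(0−17/22) = −18·(ω_p−ω_c)  ⇒  ω_p−ω_c = −(15/18)·(-17/22) = 85/132

85/132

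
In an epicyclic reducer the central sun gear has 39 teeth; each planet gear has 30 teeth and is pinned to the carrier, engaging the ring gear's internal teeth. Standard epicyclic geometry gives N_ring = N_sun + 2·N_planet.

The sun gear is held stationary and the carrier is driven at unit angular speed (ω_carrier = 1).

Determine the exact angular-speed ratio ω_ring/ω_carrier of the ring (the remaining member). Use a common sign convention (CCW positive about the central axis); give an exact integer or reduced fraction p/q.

46/33

N_ring = 39 + 2·30 = 99
39(ω_s−ω_c) = −99(ω_r−ω_c),  ω_s=0, ω_c=1
ω_r = 1 − (39/99)(0−1) = 46/33
ω_r/ω_c = 46/33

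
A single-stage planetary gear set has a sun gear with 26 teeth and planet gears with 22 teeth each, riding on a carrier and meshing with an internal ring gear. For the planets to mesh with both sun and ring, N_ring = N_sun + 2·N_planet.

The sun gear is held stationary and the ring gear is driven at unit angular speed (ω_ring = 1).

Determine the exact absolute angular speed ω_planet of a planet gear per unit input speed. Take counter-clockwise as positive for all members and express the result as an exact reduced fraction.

35/22

N_ring = 26 + 2·22 = 70
26(ω_s−ω_c) = −70(ω_r−ω_c),  ω_s=0, ω_r=1
26(0−ω_c) = −70(1−ω_c)  ⇒  96ω_c = 70  ⇒  ω_c = 35/48
sun–planet: 26·(0−35/48) = −22·(ω_p−ω_c)  ⇒  ω_p−ω_c = −(26/22)·(-35/48) = 455/528
ω_p = 35/48 + 455/528 = 35/22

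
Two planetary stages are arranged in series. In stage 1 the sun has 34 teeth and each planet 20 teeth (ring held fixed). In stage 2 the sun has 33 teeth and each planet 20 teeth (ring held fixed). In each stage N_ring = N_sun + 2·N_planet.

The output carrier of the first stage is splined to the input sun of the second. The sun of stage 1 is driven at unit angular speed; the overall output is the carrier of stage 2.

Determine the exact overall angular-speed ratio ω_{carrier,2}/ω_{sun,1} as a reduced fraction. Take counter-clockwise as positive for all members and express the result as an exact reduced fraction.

Stage 1: N_ring = 34 + 2·20 = 74
Stage 1: 34(ω_s−ω_c) = −74(ω_r−ω_c),  ω_r=0, ω_s=1
Stage 1: 34(1−ω_c) = −74(0−ω_c)  ⇒  108ω_c = 34  ⇒  ω_c = 17/54
  ⇒ ω_c¹/ω_s¹ = 17/54
Stage 2: N_ring = 33 + 2·20 = 73
Stage 2: 33(ω_s−ω_c) = −73(ω_r−ω_c),  ω_r=0, ω_s=1
Stage 2: 33(1−ω_c) = −73(0−ω_c)  ⇒  106ω_c = 33  ⇒  ω_c = 33/106
  ⇒ ω_c²/ω_s² = 33/106
Coupling ω_s² = ω_c¹ ⇒ overall = 17/54 × 33/106 = 187/1908

187/1908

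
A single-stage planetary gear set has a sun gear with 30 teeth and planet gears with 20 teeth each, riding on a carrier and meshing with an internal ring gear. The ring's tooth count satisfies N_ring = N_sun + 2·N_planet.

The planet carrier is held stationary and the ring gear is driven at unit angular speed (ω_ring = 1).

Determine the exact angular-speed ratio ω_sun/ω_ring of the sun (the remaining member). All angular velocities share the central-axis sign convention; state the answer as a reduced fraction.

-7/3

N_ring = 30 + 2·20 = 70
30(ω_s−ω_c) = −70(ω_r−ω_c),  ω_c=0, ω_r=1
ω_s = 0 − (70/30)(1−0) = -7/3
ω_s/ω_r = -7/3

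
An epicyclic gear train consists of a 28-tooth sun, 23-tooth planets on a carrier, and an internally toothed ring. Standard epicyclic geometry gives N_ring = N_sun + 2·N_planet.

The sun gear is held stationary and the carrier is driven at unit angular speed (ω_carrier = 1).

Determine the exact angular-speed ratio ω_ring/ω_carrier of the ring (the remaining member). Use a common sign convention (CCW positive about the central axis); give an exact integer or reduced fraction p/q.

N_ring = 28 + 2·23 = 74
28(ω_s−ω_c) = −74(ω_r−ω_c),  ω_s=0, ω_c=1
ω_r = 1 − (28/74)(0−1) = 51/37
ω_r/ω_c = 51/37

51/37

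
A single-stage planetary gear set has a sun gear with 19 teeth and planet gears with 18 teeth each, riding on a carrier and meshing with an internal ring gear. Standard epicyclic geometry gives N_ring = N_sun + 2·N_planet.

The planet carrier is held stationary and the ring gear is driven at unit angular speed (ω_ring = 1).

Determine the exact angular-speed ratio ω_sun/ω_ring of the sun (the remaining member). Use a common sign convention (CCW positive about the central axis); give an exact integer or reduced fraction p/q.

N_ring = 19 + 2·18 = 55
19(ω_s−ω_c) = −55(ω_r−ω_c),  ω_c=0, ω_r=1
ω_s = 0 − (55/19)(1−0) = -55/19
ω_s/ω_r = -55/19

-55/19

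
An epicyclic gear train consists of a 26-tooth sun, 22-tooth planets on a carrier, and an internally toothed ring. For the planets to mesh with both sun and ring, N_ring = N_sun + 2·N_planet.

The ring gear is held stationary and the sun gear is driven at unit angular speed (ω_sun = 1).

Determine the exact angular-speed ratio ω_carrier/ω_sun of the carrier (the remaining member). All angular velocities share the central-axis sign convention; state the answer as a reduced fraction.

N_ring = 26 + 2·22 = 70
26(ω_s−ω_c) = −70(ω_r−ω_c),  ω_r=0, ω_s=1
26(1−ω_c) = −70(0−ω_c)  ⇒  96ω_c = 26  ⇒  ω_c = 13/48
ω_c/ω_s = 13/48

13/48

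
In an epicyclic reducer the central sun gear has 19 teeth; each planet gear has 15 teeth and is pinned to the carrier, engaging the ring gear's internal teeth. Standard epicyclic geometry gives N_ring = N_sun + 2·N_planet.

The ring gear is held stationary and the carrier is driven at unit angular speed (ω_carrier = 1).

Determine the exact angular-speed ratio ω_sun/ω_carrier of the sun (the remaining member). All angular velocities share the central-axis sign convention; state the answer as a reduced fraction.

N_ring = 19 + 2·15 = 49
19(ω_s−ω_c) = −49(ω_r−ω_c),  ω_r=0, ω_c=1
ω_s = 1 − (49/19)(0−1) = 68/19
ω_s/ω_c = 68/19

68/19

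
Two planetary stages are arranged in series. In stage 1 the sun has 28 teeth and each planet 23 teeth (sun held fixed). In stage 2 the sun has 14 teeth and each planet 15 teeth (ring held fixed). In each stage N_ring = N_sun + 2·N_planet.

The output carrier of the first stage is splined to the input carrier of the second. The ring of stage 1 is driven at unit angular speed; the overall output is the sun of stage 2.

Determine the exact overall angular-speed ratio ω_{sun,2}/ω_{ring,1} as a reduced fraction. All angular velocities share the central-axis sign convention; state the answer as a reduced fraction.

Stage 1: N_ring = 28 + 2·23 = 74
Stage 1: 28(ω_s−ω_c) = −74(ω_r−ω_c),  ω_s=0, ω_r=1
Stage 1: 28(0−ω_c) = −74(1−ω_c)  ⇒  102ω_c = 74  ⇒  ω_c = 37/51
  ⇒ ω_c¹/ω_r¹ = 37/51
Stage 2: N_ring = 14 + 2·15 = 44
Stage 2: 14(ω_s−ω_c) = −44(ω_r−ω_c),  ω_r=0, ω_c=1
Stage 2: ω_s = 1 − (44/14)(0−1) = 29/7
  ⇒ ω_s²/ω_c² = 29/7
Coupling ω_c² = ω_c¹ ⇒ overall = 37/51 × 29/7 = 1073/357

1073/357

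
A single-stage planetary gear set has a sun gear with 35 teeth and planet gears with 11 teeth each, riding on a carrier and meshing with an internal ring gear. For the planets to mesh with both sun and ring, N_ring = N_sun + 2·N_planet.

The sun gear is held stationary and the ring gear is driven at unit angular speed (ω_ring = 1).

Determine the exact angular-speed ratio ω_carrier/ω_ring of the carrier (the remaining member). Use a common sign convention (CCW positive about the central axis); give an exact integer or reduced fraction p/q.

N_ring = 35 + 2·11 = 57
35(ω_s−ω_c) = −57(ω_r−ω_c),  ω_s=0, ω_r=1
35(0−ω_c) = −57(1−ω_c)  ⇒  92ω_c = 57  ⇒  ω_c = 57/92
ω_c/ω_r = 57/92

57/92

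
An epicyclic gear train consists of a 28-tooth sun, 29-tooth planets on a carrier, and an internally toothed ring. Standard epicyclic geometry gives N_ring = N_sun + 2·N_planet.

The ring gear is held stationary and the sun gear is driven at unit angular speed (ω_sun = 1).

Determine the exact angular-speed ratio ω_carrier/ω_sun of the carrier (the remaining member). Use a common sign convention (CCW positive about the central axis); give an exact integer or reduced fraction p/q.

14/57

N_ring = 28 + 2·29 = 86
28(ω_s−ω_c) = −86(ω_r−ω_c),  ω_r=0, ω_s=1
28(1−ω_c) = −86(0−ω_c)  ⇒  114ω_c = 28  ⇒  ω_c = 14/57
ω_c/ω_s = 14/57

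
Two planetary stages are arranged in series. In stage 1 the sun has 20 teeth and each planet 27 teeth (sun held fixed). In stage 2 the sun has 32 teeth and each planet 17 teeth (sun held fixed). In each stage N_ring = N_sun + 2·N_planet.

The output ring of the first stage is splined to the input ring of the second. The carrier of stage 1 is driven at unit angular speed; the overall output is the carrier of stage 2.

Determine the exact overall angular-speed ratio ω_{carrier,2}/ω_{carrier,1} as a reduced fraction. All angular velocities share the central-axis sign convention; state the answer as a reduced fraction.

1551/1813

Stage 1: N_ring = 20 + 2·27 = 74
Stage 1: 20(ω_s−ω_c) = −74(ω_r−ω_c),  ω_s=0, ω_c=1
Stage 1: ω_r = 1 − (20/74)(0−1) = 47/37
  ⇒ ω_r¹/ω_c¹ = 47/37
Stage 2: N_ring = 32 + 2·17 = 66
Stage 2: 32(ω_s−ω_c) = −66(ω_r−ω_c),  ω_s=0, ω_r=1
Stage 2: 32(0−ω_c) = −66(1−ω_c)  ⇒  98ω_c = 66  ⇒  ω_c = 33/49
  ⇒ ω_c²/ω_r² = 33/49
Coupling ω_r² = ω_r¹ ⇒ overall = 47/37 × 33/49 = 1551/1813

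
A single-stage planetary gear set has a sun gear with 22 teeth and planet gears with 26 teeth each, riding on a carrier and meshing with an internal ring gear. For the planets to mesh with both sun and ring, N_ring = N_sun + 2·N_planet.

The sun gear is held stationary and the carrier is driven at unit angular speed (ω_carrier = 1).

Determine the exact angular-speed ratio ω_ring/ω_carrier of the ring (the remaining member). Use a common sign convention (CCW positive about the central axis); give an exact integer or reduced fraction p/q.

N_ring = 22 + 2·26 = 74
22(ω_s−ω_c) = −74(ω_r−ω_c),  ω_s=0, ω_c=1
ω_r = 1 − (22/74)(0−1) = 48/37
ω_r/ω_c = 48/37

48/37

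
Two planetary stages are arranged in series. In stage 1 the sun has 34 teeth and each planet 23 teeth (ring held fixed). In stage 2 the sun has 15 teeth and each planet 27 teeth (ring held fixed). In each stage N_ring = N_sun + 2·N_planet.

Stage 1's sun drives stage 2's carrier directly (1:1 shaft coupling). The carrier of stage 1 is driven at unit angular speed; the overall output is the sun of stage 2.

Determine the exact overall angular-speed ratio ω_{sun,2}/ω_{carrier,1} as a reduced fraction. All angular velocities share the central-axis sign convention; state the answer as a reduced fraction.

1596/85

Stage 1: N_ring = 34 + 2·23 = 80
Stage 1: 34(ω_s−ω_c) = −80(ω_r−ω_c),  ω_r=0, ω_c=1
Stage 1: ω_s = 1 − (80/34)(0−1) = 57/17
  ⇒ ω_s¹/ω_c¹ = 57/17
Stage 2: N_ring = 15 + 2·27 = 69
Stage 2: 15(ω_s−ω_c) = −69(ω_r−ω_c),  ω_r=0, ω_c=1
Stage 2: ω_s = 1 − (69/15)(0−1) = 28/5
  ⇒ ω_s²/ω_c² = 28/5
Coupling ω_c² = ω_s¹ ⇒ overall = 57/17 × 28/5 = 1596/85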